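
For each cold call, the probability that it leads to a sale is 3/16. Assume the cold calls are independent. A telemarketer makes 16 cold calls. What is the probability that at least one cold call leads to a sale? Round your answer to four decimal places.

P(at least one) = 1 − P(none) = 1 − (1 − 0.1875)^16
= 1 − 0.036072 = 0.963928

0.9639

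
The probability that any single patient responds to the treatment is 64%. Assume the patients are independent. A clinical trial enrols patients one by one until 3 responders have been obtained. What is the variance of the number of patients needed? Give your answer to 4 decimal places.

2.6367

Y = total patients until the third success; negative binomial with r=3, p=0.64.
Var(Y) = r(1−p)/p² = 3·0.36 / 0.64² = 2.636719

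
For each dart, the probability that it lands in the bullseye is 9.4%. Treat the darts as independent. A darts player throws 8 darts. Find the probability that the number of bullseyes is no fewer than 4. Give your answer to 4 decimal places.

0.0040

X ~ Binomial(8, 0.094); P(X ≥ 4) = Σ C(8,k) p^k (1−p)^(8−k) over k:
  k=4: C(8,4)·0.094^4·0.906^4 = 0.003682
  k=5: C(8,5)·0.094^5·0.906^3 = 0.000306
  k=6: C(8,6)·0.094^6·0.906^2 = 0.000016
  k=7: C(8,7)·0.094^7·0.906^1 = 0.000000
  k=8: C(8,8)·0.094^8·0.906^0 = 0.000000
Total = 0.004004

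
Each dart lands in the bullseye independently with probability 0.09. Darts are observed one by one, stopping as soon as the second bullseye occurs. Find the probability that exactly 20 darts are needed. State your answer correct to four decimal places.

Y = trial on which the second success occurs; negative binomial, r=2, p=0.09.
P(Y=20) = C(19,1) · p^2 · (1−p)^18
= 19 · 0.0081 · 0.18312 = 0.028183

0.0282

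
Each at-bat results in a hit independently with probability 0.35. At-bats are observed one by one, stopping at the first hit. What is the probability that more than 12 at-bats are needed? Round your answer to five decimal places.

Y = number of at-bats to the first success; geometric, p = 0.35.
P(Y > 12) = P(first 12 all fail) = (1−p)^12 = 0.0056880

0.00569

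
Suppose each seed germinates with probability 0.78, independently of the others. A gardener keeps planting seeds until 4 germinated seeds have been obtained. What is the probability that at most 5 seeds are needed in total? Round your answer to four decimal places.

Finishing within 5 seeds ⇔ at least 4 successes in the first 5. With X ~ Binomial(5, 0.78), P(Y ≤ 5) = 1 − P(X ≤ 3).
  k=0: C(5,0)·0.78^0·0.22^5 = 0.000515
  k=1: C(5,1)·0.78^1·0.22^4 = 0.009136
  k=2: C(5,2)·0.78^2·0.22^3 = 0.064782
  k=3: C(5,3)·0.78^3·0.22^2 = 0.229683
1 − 0.304117 = 0.695883

0.6959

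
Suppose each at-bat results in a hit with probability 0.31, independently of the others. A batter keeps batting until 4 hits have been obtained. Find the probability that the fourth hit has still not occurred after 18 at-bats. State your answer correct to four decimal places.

0.1432

Needing more than 18 at-bats ⇔ fewer than 4 successes in the first 18. With X ~ Binomial(18, 0.31), P(Y > 18) = P(X ≤ 3).
  k=0: C(18,0)·0.31^0·0.69^18 = 0.001257
  k=1: C(18,1)·0.31^1·0.69^17 = 0.010164
  k=2: C(18,2)·0.31^2·0.69^16 = 0.038815
  k=3: C(18,3)·0.31^3·0.69^15 = 0.093006
P(X ≤ 3) = 0.143242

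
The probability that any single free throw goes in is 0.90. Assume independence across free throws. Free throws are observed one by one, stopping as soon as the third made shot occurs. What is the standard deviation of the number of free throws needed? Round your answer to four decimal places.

Y = total free throws until the third success; negative binomial with r=3, p=0.90.
SD(Y) = √[r(1−p)/p²] = √(0.370370) = 0.608581

0.6086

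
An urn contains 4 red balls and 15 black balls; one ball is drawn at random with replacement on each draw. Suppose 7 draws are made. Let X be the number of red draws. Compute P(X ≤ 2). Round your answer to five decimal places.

X ~ Binomial(7, 0.210526); P(X ≤ 2) = Σ C(7,k) p^k (1−p)^(7−k) over k:
  k=0: C(7,0)·0.210526^0·0.789474^7 = 0.1911453
  k=1: C(7,1)·0.210526^1·0.789474^6 = 0.3568045
  k=2: C(7,2)·0.210526^2·0.789474^5 = 0.2854436
Total = 0.8333935

0.83339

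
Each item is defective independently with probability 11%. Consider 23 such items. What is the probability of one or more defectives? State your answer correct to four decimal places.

P(at least one) = 1 − P(none) = 1 − (1 − 0.11)^23
= 1 − 0.068544 = 0.931456

0.9315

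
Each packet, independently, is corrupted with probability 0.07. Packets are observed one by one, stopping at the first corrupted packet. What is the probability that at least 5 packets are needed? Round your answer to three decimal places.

0.748

Y = number of packets to the first success; geometric, p = 0.07.
P(Y > 4) = P(first 4 all fail) = (1−p)^4 = 0.74805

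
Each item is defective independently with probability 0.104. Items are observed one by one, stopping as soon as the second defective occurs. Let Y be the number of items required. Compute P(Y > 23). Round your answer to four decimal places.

Needing more than 23 items ⇔ fewer than 2 successes in the first 23. With X ~ Binomial(23, 0.104), P(Y > 23) = P(X ≤ 1).
  k=0: C(23,0)·0.104^0·0.896^23 = 0.079999
  k=1: C(23,1)·0.104^1·0.896^22 = 0.213569
P(X ≤ 1) = 0.293568

0.2936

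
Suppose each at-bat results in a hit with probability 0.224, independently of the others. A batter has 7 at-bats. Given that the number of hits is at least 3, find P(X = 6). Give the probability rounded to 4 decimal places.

0.0036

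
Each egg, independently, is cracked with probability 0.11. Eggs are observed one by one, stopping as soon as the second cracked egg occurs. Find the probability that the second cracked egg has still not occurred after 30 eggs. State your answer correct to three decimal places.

Needing more than 30 eggs ⇔ fewer than 2 successes in the first 30. With X ~ Binomial(30, 0.11), P(Y > 30) = P(X ≤ 1).
  k=0: C(30,0)·0.11^0·0.89^30 = 0.03032
  k=1: C(30,1)·0.11^1·0.89^29 = 0.11241
P(X ≤ 1) = 0.14273

0.143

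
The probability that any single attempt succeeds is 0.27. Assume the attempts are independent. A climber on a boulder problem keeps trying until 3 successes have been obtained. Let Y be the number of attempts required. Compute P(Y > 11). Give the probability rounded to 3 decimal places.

0.395

Needing more than 11 attempts ⇔ fewer than 3 successes in the first 11. With X ~ Binomial(11, 0.27), P(Y > 11) = P(X ≤ 2).
  k=0: C(11,0)·0.27^0·0.73^11 = 0.03137
  k=1: C(11,1)·0.27^1·0.73^10 = 0.12764
  k=2: C(11,2)·0.27^2·0.73^9 = 0.23605
P(X ≤ 2) = 0.39506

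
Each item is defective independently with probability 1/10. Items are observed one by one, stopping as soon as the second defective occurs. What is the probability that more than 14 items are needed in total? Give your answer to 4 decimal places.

Needing more than 14 items ⇔ fewer than 2 successes in the first 14. With X ~ Binomial(14, 0.10), P(Y > 14) = P(X ≤ 1).
  k=0: C(14,0)·0.10^0·0.90^14 = 0.228768
  k=1: C(14,1)·0.10^1·0.90^13 = 0.355861
P(X ≤ 1) = 0.584629

0.5846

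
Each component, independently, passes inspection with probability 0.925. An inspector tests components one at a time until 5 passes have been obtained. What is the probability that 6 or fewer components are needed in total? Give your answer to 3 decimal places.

0.931

Finishing within 6 components ⇔ at least 5 successes in the first 6. With X ~ Binomial(6, 0.925), P(Y ≤ 6) = 1 − P(X ≤ 4).
  k=0: C(6,0)·0.925^0·0.075^6 = 0.00000
  k=1: C(6,1)·0.925^1·0.075^5 = 0.00001
  k=2: C(6,2)·0.925^2·0.075^4 = 0.00041
  k=3: C(6,3)·0.925^3·0.075^3 = 0.00668
  k=4: C(6,4)·0.925^4·0.075^2 = 0.06177
1 − 0.06887 = 0.93113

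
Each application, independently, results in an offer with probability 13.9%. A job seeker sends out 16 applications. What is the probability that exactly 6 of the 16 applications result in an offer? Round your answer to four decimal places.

0.0129

X ~ Binomial(n=16, p=0.139).
P(X=6) = C(16,6) · p^6 · (1−p)^10
= 8008 · 7.2125e-06 · 0.22389 = 0.012931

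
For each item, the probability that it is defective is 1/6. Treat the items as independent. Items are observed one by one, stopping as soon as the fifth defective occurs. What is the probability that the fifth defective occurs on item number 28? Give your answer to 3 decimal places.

0.034

Y = trial on which the fifth success occurs; negative binomial, r=5, p=0.166667.
P(Y=28) = C(27,4) · p^5 · (1−p)^23
= 17550 · 0.0001286 · 0.015095 = 0.03407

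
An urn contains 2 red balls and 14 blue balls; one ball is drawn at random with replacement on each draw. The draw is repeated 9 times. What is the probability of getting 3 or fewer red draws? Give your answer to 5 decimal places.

0.98174

X ~ Binomial(9, 0.125); P(X ≤ 3) = Σ C(9,k) p^k (1−p)^(9−k) over k:
  k=0: C(9,0)·0.125^0·0.875^9 = 0.3006578
  k=1: C(9,1)·0.125^1·0.875^8 = 0.3865600
  k=2: C(9,2)·0.125^2·0.875^7 = 0.2208914
  k=3: C(9,3)·0.125^3·0.875^6 = 0.0736305
Total = 0.9817398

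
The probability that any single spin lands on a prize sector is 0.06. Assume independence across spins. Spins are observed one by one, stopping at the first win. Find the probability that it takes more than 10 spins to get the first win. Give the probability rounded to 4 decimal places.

0.5386

Y = number of spins to the first success; geometric, p = 0.06.
P(Y > 10) = P(first 10 all fail) = (1−p)^10 = 0.538615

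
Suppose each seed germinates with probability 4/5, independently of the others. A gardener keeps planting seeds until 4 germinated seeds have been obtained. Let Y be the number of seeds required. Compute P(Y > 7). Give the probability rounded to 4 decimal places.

Needing more than 7 seeds ⇔ fewer than 4 successes in the first 7. With X ~ Binomial(7, 0.80), P(Y > 7) = P(X ≤ 3).
  k=0: C(7,0)·0.80^0·0.20^7 = 0.000013
  k=1: C(7,1)·0.80^1·0.20^6 = 0.000358
  k=2: C(7,2)·0.80^2·0.20^5 = 0.004301
  k=3: C(7,3)·0.80^3·0.20^4 = 0.028672
P(X ≤ 3) = 0.033344

0.0333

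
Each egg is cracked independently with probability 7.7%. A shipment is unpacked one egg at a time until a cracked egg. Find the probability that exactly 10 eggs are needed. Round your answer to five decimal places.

Geometric (trials to first success), p = 0.077.
P(Y = 10) = (1−p)^9 · p = 0.4862 · 0.077 = 0.0374374

0.03744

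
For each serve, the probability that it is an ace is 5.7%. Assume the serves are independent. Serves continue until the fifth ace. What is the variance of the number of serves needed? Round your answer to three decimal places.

Y = total serves until the fifth success; negative binomial with r=5, p=0.057.
Var(Y) = r(1−p)/p² = 5·0.943 / 0.057² = 1451.21576

1451.216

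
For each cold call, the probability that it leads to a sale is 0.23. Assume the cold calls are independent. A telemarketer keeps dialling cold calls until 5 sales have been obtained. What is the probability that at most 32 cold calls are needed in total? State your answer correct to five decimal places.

0.88964

Finishing within 32 cold calls ⇔ at least 5 successes in the first 32. With X ~ Binomial(32, 0.23), P(Y ≤ 32) = 1 − P(X ≤ 4).
  k=0: C(32,0)·0.23^0·0.77^32 = 0.0002332
  k=1: C(32,1)·0.23^1·0.77^31 = 0.0022289
  k=2: C(32,2)·0.23^2·0.77^30 = 0.0103195
  k=3: C(32,3)·0.23^3·0.77^29 = 0.0308245
  k=4: C(32,4)·0.23^4·0.77^28 = 0.0667531
1 − 0.1103592 = 0.8896408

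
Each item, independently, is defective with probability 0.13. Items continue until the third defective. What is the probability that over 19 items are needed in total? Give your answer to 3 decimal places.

Needing more than 19 items ⇔ fewer than 3 successes in the first 19. With X ~ Binomial(19, 0.13), P(Y > 19) = P(X ≤ 2).
  k=0: C(19,0)·0.13^0·0.87^19 = 0.07094
  k=1: C(19,1)·0.13^1·0.87^18 = 0.20139
  k=2: C(19,2)·0.13^2·0.87^17 = 0.27084
P(X ≤ 2) = 0.54317

0.543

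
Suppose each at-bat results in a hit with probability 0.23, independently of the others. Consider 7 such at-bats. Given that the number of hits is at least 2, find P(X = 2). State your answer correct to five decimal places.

0.59667

X ~ Binomial(7, 0.23). Want P(X=2 | X≥2) = P(X=2) / P(X≥2).
P(X=2) = C(7,2)·0.23^2·0.77^5 = 0.3006967
P(X≥2) = 1 − 0.1604852 − 0.3355600 = 0.5039547
Ratio = 0.3006967 / 0.5039547 = 0.5966739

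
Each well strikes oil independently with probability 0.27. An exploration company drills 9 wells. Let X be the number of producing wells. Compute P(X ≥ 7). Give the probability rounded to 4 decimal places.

0.0022

X ~ Binomial(9, 0.27); P(X ≥ 7) = Σ C(9,k) p^k (1−p)^(9−k) over k:
  k=7: C(9,7)·0.27^7·0.73^2 = 0.002007
  k=8: C(9,8)·0.27^8·0.73^1 = 0.000186
  k=9: C(9,9)·0.27^9·0.73^0 = 0.000008
Total = 0.002200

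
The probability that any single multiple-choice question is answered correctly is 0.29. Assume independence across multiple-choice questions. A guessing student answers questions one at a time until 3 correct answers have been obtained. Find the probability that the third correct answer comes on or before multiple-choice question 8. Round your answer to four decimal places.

0.4228

Finishing within 8 multiple-choice questions ⇔ at least 3 successes in the first 8. With X ~ Binomial(8, 0.29), P(Y ≤ 8) = 1 − P(X ≤ 2).
  k=0: C(8,0)·0.29^0·0.71^8 = 0.064575
  k=1: C(8,1)·0.29^1·0.71^7 = 0.211007
  k=2: C(8,2)·0.29^2·0.71^6 = 0.301651
1 − 0.577233 = 0.422767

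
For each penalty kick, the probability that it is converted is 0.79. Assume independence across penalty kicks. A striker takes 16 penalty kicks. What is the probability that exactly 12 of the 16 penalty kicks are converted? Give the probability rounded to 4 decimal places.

0.2092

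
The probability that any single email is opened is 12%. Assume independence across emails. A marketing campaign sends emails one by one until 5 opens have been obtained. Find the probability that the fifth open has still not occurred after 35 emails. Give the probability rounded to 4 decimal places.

Needing more than 35 emails ⇔ fewer than 5 successes in the first 35. With X ~ Binomial(35, 0.12), P(Y > 35) = P(X ≤ 4).
  k=0: C(35,0)·0.12^0·0.88^35 = 0.011400
  k=1: C(35,1)·0.12^1·0.88^34 = 0.054408
  k=2: C(35,2)·0.12^2·0.88^33 = 0.126127
  k=3: C(35,3)·0.12^3·0.88^32 = 0.189190
  k=4: C(35,4)·0.12^4·0.88^31 = 0.206389
P(X ≤ 4) = 0.587514

0.5875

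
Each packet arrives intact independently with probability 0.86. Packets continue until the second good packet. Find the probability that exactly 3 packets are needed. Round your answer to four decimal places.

Y = trial on which the second success occurs; negative binomial, r=2, p=0.86.
P(Y=3) = C(2,1) · p^2 · (1−p)^1
= 2 · 0.7396 · 0.14 = 0.207088

0.2071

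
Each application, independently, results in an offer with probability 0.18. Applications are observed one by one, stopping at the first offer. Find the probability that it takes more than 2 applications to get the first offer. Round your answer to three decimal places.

0.672

Y = number of applications to the first success; geometric, p = 0.18.
P(Y > 2) = P(first 2 all fail) = (1−p)^2 = 0.67240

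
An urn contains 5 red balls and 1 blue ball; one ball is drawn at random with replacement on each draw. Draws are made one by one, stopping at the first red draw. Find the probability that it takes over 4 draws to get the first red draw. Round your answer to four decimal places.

0.0008

Y = number of draws to the first success; geometric, p = 0.833333.
P(Y > 4) = P(first 4 all fail) = (1−p)^4 = 0.000772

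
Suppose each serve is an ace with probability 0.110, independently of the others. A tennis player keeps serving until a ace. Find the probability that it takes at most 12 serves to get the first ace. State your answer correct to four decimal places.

Y = number of serves to the first success; geometric, p = 0.11.
P(Y ≤ 12) = 1 − (1−p)^12 = 1 − 0.246990 = 0.753010

0.7530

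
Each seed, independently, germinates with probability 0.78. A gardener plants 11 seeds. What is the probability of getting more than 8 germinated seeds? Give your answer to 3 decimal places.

X ~ Binomial(11, 0.78); P(X ≥ 9) = Σ C(11,k) p^k (1−p)^(11−k) over k:
  k=9: C(11,9)·0.78^9·0.22^2 = 0.28449
  k=10: C(11,10)·0.78^10·0.22^1 = 0.20173
  k=11: C(11,11)·0.78^11·0.22^0 = 0.06502
Total = 0.55123

0.551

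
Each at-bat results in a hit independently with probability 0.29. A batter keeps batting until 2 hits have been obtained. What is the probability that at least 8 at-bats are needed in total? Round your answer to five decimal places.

Needing more than 7 at-bats ⇔ fewer than 2 successes in the first 7. With X ~ Binomial(7, 0.29), P(Y > 7) = P(X ≤ 1).
  k=0: C(7,0)·0.29^0·0.71^7 = 0.0909512
  k=1: C(7,1)·0.29^1·0.71^6 = 0.2600436
P(X ≤ 1) = 0.3509948

0.35099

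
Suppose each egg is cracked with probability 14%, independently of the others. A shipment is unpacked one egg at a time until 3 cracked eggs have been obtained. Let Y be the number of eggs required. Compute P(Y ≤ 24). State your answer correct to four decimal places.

Finishing within 24 eggs ⇔ at least 3 successes in the first 24. With X ~ Binomial(24, 0.14), P(Y ≤ 24) = 1 − P(X ≤ 2).
  k=0: C(24,0)·0.14^0·0.86^24 = 0.026789
  k=1: C(24,1)·0.14^1·0.86^23 = 0.104666
  k=2: C(24,2)·0.14^2·0.86^22 = 0.195944
1 − 0.327399 = 0.672601

0.6726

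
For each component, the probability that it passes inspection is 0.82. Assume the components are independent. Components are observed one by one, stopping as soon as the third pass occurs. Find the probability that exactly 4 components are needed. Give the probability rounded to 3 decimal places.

0.298

Y = trial on which the third success occurs; negative binomial, r=3, p=0.82.
P(Y=4) = C(3,2) · p^3 · (1−p)^1
= 3 · 0.55137 · 0.18 = 0.29774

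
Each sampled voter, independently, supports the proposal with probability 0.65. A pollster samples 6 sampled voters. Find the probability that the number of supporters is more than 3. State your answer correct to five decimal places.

X ~ Binomial(6, 0.65); P(X ≥ 4) = Σ C(6,k) p^k (1−p)^(6−k) over k:
  k=4: C(6,4)·0.65^4·0.35^2 = 0.3280052
  k=5: C(6,5)·0.65^5·0.35^1 = 0.2436610
  k=6: C(6,6)·0.65^6·0.35^0 = 0.0754189
Total = 0.6470852

0.64709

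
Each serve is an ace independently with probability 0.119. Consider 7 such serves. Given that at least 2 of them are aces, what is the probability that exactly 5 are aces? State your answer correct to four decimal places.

0.0020

X ~ Binomial(7, 0.119). Want P(X=5 | X≥2) = P(X=5) / P(X≥2).
P(X=5) = C(7,5)·0.119^5·0.881^2 = 0.000389
P(X≥2) = 1 − 0.411938 − 0.389494 = 0.198569
Ratio = 0.000389 / 0.198569 = 0.001959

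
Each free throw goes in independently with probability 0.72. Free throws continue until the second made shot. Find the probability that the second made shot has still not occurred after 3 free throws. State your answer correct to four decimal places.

0.1913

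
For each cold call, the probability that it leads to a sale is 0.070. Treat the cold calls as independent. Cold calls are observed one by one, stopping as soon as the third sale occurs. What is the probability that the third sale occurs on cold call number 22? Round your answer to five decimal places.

0.01814

Y = trial on which the third success occurs; negative binomial, r=3, p=0.07.
P(Y=22) = C(21,2) · p^3 · (1−p)^19
= 210 · 0.000343 · 0.25187 = 0.0181422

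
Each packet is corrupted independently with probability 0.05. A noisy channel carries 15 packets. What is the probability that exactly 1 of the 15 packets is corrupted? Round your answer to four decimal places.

0.3658

X ~ Binomial(n=15, p=0.05).
P(X=1) = C(15,1) · p^1 · (1−p)^14
= 15 · 0.05 · 0.48767 = 0.365756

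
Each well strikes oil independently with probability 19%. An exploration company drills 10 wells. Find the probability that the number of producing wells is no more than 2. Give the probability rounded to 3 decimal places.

X ~ Binomial(10, 0.19); P(X ≤ 2) = Σ C(10,k) p^k (1−p)^(10−k) over k:
  k=0: C(10,0)·0.19^0·0.81^10 = 0.12158
  k=1: C(10,1)·0.19^1·0.81^9 = 0.28518
  k=2: C(10,2)·0.19^2·0.81^8 = 0.30102
Total = 0.70778

0.708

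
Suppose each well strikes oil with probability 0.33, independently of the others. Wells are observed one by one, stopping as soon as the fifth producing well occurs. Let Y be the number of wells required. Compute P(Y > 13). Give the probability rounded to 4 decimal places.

0.5624

Needing more than 13 wells ⇔ fewer than 5 successes in the first 13. With X ~ Binomial(13, 0.33), P(Y > 13) = P(X ≤ 4).
  k=0: C(13,0)·0.33^0·0.67^13 = 0.005482
  k=1: C(13,1)·0.33^1·0.67^12 = 0.035104
  k=2: C(13,2)·0.33^2·0.67^11 = 0.103740
  k=3: C(13,3)·0.33^3·0.67^10 = 0.187351
  k=4: C(13,4)·0.33^4·0.67^9 = 0.230693
P(X ≤ 4) = 0.562370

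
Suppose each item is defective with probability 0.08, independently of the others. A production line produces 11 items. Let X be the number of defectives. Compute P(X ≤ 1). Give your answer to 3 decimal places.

0.782

X ~ Binomial(11, 0.08); P(X ≤ 1) = Σ C(11,k) p^k (1−p)^(11−k) over k:
  k=0: C(11,0)·0.08^0·0.92^11 = 0.39964
  k=1: C(11,1)·0.08^1·0.92^10 = 0.38226
Total = 0.78190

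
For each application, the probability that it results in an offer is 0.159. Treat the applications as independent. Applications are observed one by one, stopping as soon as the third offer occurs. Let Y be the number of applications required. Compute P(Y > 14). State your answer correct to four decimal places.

0.6109

Needing more than 14 applications ⇔ fewer than 3 successes in the first 14. With X ~ Binomial(14, 0.159), P(Y > 14) = P(X ≤ 2).
  k=0: C(14,0)·0.159^0·0.841^14 = 0.088541
  k=1: C(14,1)·0.159^1·0.841^13 = 0.234354
  k=2: C(14,2)·0.159^2·0.841^12 = 0.287997
P(X ≤ 2) = 0.610892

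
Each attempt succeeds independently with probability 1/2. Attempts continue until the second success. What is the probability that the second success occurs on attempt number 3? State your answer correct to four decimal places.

Y = trial on which the second success occurs; negative binomial, r=2, p=0.50.
P(Y=3) = C(2,1) · p^2 · (1−p)^1
= 2 · 0.25 · 0.5 = 0.250000

0.2500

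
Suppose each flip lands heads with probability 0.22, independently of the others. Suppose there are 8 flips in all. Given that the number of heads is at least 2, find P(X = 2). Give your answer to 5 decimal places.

0.55105

X ~ Binomial(8, 0.22). Want P(X=2 | X≥2) = P(X=2) / P(X≥2).
P(X=2) = C(8,2)·0.22^2·0.78^6 = 0.3051905
P(X≥2) = 1 − 0.1370114 − 0.3091540 = 0.5538346
Ratio = 0.3051905 / 0.5538346 = 0.5510499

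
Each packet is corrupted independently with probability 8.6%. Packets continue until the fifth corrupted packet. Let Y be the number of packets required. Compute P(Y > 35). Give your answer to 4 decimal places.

0.8214

Needing more than 35 packets ⇔ fewer than 5 successes in the first 35. With X ~ Binomial(35, 0.086), P(Y > 35) = P(X ≤ 4).
  k=0: C(35,0)·0.086^0·0.914^35 = 0.042965
  k=1: C(35,1)·0.086^1·0.914^34 = 0.141494
  k=2: C(35,2)·0.086^2·0.914^33 = 0.226328
  k=3: C(35,3)·0.086^3·0.914^32 = 0.234252
  k=4: C(35,4)·0.086^4·0.914^31 = 0.176330
P(X ≤ 4) = 0.821369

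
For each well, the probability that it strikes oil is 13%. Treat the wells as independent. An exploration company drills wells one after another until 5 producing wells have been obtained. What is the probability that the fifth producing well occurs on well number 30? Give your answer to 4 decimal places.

0.0271

Y = trial on which the fifth success occurs; negative binomial, r=5, p=0.13.
P(Y=30) = C(29,4) · p^5 · (1−p)^25
= 23751 · 3.7129e-05 · 0.03076 = 0.027126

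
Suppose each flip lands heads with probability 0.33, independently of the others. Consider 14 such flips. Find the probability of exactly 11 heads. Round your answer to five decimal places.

X ~ Binomial(n=14, p=0.33).
P(X=11) = C(14,11) · p^11 · (1−p)^3
= 364 · 5.0542e-06 · 0.30076 = 0.0005533

0.00055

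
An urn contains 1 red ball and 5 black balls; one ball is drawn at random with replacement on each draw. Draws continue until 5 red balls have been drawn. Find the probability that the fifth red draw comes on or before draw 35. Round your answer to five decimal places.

0.71568

Finishing within 35 draws ⇔ at least 5 successes in the first 35. With X ~ Binomial(35, 0.166667), P(Y ≤ 35) = 1 − P(X ≤ 4).
  k=0: C(35,0)·0.166667^0·0.833333^35 = 0.0016930
  k=1: C(35,1)·0.166667^1·0.833333^34 = 0.0118510
  k=2: C(35,2)·0.166667^2·0.833333^33 = 0.0402933
  k=3: C(35,3)·0.166667^3·0.833333^32 = 0.0886454
  k=4: C(35,4)·0.166667^4·0.833333^31 = 0.1418326
1 − 0.2843153 = 0.7156847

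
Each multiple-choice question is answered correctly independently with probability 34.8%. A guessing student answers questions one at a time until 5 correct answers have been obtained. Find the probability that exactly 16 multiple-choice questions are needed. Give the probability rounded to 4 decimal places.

0.0631

Y = trial on which the fifth success occurs; negative binomial, r=5, p=0.348.
P(Y=16) = C(15,4) · p^5 · (1−p)^11
= 1365 · 0.0051038 · 0.0090516 = 0.063060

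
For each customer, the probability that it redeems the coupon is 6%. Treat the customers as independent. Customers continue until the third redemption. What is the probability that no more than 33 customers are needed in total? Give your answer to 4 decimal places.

Finishing within 33 customers ⇔ at least 3 successes in the first 33. With X ~ Binomial(33, 0.06), P(Y ≤ 33) = 1 − P(X ≤ 2).
  k=0: C(33,0)·0.06^0·0.94^33 = 0.129783
  k=1: C(33,1)·0.06^1·0.94^32 = 0.273374
  k=2: C(33,2)·0.06^2·0.94^31 = 0.279190
1 − 0.682347 = 0.317653

0.3177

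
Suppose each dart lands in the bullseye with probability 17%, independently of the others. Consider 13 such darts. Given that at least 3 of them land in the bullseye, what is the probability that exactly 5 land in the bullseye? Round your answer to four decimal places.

0.1070

X ~ Binomial(13, 0.17). Want P(X=5 | X≥3) = P(X=5) / P(X≥3).
P(X=5) = C(13,5)·0.17^5·0.83^8 = 0.041157
P(X≥3) = 1 − 0.088719 − 0.236227 − 0.290303 = 0.384751
Ratio = 0.041157 / 0.384751 = 0.106971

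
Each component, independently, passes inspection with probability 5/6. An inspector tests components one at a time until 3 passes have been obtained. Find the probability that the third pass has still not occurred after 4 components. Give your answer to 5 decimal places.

Needing more than 4 components ⇔ fewer than 3 successes in the first 4. With X ~ Binomial(4, 0.833333), P(Y > 4) = P(X ≤ 2).
  k=0: C(4,0)·0.833333^0·0.166667^4 = 0.0007716
  k=1: C(4,1)·0.833333^1·0.166667^3 = 0.0154321
  k=2: C(4,2)·0.833333^2·0.166667^2 = 0.1157407
P(X ≤ 2) = 0.1319444

0.13194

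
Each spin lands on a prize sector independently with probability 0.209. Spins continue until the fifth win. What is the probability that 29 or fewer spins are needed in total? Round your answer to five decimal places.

Finishing within 29 spins ⇔ at least 5 successes in the first 29. With X ~ Binomial(29, 0.209), P(Y ≤ 29) = 1 − P(X ≤ 4).
  k=0: C(29,0)·0.209^0·0.791^29 = 0.0011146
  k=1: C(29,1)·0.209^1·0.791^28 = 0.0085405
  k=2: C(29,2)·0.209^2·0.791^27 = 0.0315925
  k=3: C(29,3)·0.209^3·0.791^26 = 0.0751270
  k=4: C(29,4)·0.209^4·0.791^25 = 0.1290266
1 − 0.2454012 = 0.7545988

0.75460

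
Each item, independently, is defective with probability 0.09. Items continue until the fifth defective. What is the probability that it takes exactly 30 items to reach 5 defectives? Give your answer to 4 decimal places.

0.0133

Y = trial on which the fifth success occurs; negative binomial, r=5, p=0.09.
P(Y=30) = C(29,4) · p^5 · (1−p)^25
= 23751 · 5.9049e-06 · 0.094631 = 0.013272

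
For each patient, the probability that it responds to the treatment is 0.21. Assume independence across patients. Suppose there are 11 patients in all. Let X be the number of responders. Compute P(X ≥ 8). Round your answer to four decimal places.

0.0003

X ~ Binomial(11, 0.21); P(X ≥ 8) = Σ C(11,k) p^k (1−p)^(11−k) over k:
  k=8: C(11,8)·0.21^8·0.79^3 = 0.000308
  k=9: C(11,9)·0.21^9·0.79^2 = 0.000027
  k=10: C(11,10)·0.21^10·0.79^1 = 0.000001
  k=11: C(11,11)·0.21^11·0.79^0 = 0.000000
Total = 0.000336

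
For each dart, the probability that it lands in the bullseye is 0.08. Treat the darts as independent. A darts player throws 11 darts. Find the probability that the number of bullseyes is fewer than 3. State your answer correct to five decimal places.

X ~ Binomial(11, 0.08); P(X ≤ 2) = Σ C(11,k) p^k (1−p)^(11−k) over k:
  k=0: C(11,0)·0.08^0·0.92^11 = 0.3996374
  k=1: C(11,1)·0.08^1·0.92^10 = 0.3822618
  k=2: C(11,2)·0.08^2·0.92^9 = 0.1662008
Total = 0.9481000

0.94810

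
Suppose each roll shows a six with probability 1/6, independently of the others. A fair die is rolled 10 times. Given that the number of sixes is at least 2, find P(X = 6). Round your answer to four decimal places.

X ~ Binomial(10, 0.166667). Want P(X=6 | X≥2) = P(X=6) / P(X≥2).
P(X=6) = C(10,6)·0.166667^6·0.833333^4 = 0.002171
P(X≥2) = 1 − 0.161506 − 0.323011 = 0.515483
Ratio = 0.002171 / 0.515483 = 0.004211

0.0042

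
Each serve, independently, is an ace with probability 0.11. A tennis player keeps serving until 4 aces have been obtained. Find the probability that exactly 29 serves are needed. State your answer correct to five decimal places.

0.02604

Y = trial on which the fourth success occurs; negative binomial, r=4, p=0.11.
P(Y=29) = C(28,3) · p^4 · (1−p)^25
= 3276 · 0.00014641 · 0.054294 = 0.0260414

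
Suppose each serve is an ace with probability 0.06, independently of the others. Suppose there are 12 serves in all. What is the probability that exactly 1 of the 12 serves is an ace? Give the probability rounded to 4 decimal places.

0.3645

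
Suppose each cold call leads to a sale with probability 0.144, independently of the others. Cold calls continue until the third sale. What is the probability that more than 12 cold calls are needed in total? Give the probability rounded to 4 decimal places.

Needing more than 12 cold calls ⇔ fewer than 3 successes in the first 12. With X ~ Binomial(12, 0.144), P(Y > 12) = P(X ≤ 2).
  k=0: C(12,0)·0.144^0·0.856^12 = 0.154769
  k=1: C(12,1)·0.144^1·0.856^11 = 0.312432
  k=2: C(12,2)·0.144^2·0.856^10 = 0.289072
P(X ≤ 2) = 0.756274

0.7563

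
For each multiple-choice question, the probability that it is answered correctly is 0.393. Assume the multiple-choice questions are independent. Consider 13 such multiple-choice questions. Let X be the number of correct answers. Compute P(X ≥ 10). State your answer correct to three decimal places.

X ~ Binomial(13, 0.393); P(X ≥ 10) = Σ C(13,k) p^k (1−p)^(13−k) over k:
  k=10: C(13,10)·0.393^10·0.607^3 = 0.00562
  k=11: C(13,11)·0.393^11·0.607^2 = 0.00099
  k=12: C(13,12)·0.393^12·0.607^1 = 0.00011
  k=13: C(13,13)·0.393^13·0.607^0 = 0.00001
Total = 0.00673

0.007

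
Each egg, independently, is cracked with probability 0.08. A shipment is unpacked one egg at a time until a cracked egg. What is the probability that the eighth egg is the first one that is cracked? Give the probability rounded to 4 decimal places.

0.0446

Geometric (trials to first success), p = 0.08.
P(Y = 8) = (1−p)^7 · p = 0.55785 · 0.08 = 0.044628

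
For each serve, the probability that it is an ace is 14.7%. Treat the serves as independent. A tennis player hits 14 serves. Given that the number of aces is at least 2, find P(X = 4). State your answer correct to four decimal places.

0.1509

X ~ Binomial(14, 0.147). Want P(X=4 | X≥2) = P(X=4) / P(X≥2).
P(X=4) = C(14,4)·0.147^4·0.853^10 = 0.095322
P(X≥2) = 1 − 0.107966 − 0.260485 = 0.631549
Ratio = 0.095322 / 0.631549 = 0.150934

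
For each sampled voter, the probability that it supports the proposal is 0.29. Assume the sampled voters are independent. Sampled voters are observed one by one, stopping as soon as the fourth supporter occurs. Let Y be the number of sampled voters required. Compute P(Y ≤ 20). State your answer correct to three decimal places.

Finishing within 20 sampled voters ⇔ at least 4 successes in the first 20. With X ~ Binomial(20, 0.29), P(Y ≤ 20) = 1 − P(X ≤ 3).
  k=0: C(20,0)·0.29^0·0.71^20 = 0.00106
  k=1: C(20,1)·0.29^1·0.71^19 = 0.00866
  k=2: C(20,2)·0.29^2·0.71^18 = 0.03359
  k=3: C(20,3)·0.29^3·0.71^17 = 0.08232
1 − 0.12562 = 0.87438

0.874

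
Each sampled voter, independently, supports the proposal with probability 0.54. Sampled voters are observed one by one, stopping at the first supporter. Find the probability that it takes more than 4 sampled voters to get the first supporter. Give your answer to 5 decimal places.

0.04477

Y = number of sampled voters to the first success; geometric, p = 0.54.
P(Y > 4) = P(first 4 all fail) = (1−p)^4 = 0.0447746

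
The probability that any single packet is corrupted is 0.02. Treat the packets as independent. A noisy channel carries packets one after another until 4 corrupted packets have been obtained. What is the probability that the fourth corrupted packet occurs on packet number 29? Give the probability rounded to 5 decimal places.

0.00032

Y = trial on which the fourth success occurs; negative binomial, r=4, p=0.02.
P(Y=29) = C(28,3) · p^4 · (1−p)^25
= 3276 · 1.6e-07 · 0.60346 = 0.0003163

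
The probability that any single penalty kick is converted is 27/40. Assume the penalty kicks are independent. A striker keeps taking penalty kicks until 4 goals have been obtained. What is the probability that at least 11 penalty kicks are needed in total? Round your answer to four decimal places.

Needing more than 10 penalty kicks ⇔ fewer than 4 successes in the first 10. With X ~ Binomial(10, 0.675), P(Y > 10) = P(X ≤ 3).
  k=0: C(10,0)·0.675^0·0.325^10 = 0.000013
  k=1: C(10,1)·0.675^1·0.325^9 = 0.000273
  k=2: C(10,2)·0.675^2·0.325^8 = 0.002552
  k=3: C(10,3)·0.675^3·0.325^7 = 0.014134
P(X ≤ 3) = 0.016973

0.0170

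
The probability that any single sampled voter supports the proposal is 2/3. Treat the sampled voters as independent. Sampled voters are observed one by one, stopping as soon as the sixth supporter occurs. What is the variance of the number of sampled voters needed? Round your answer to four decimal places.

Y = total sampled voters until the sixth success; negative binomial with r=6, p=0.666667.
Var(Y) = r(1−p)/p² = 6·0.333333 / 0.666667² = 4.500000

4.5000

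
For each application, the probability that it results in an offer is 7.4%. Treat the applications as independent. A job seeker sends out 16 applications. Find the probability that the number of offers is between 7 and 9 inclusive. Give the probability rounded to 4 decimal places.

0.0001

X ~ Binomial(16, 0.074); P(7 ≤ X ≤ 9) = Σ C(16,k) p^k (1−p)^(16−k) over k:
  k=7: C(16,7)·0.074^7·0.926^9 = 0.000070
  k=8: C(16,8)·0.074^8·0.926^8 = 0.000006
  k=9: C(16,9)·0.074^9·0.926^7 = 0.000000
Total = 0.000076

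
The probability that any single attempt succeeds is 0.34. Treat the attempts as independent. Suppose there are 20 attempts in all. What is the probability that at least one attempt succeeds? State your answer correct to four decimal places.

P(at least one) = 1 − P(none) = 1 − (1 − 0.34)^20
= 1 − 0.000246 = 0.999754

0.9998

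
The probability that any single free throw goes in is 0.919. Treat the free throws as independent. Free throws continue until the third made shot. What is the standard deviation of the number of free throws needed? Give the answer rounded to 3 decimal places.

Y = total free throws until the third success; negative binomial with r=3, p=0.919.
SD(Y) = √[r(1−p)/p²] = √(0.28772) = 0.53640

0.536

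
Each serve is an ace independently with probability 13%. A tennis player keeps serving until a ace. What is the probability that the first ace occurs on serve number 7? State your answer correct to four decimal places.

0.0564

Geometric (trials to first success), p = 0.13.
P(Y = 7) = (1−p)^6 · p = 0.43363 · 0.13 = 0.056371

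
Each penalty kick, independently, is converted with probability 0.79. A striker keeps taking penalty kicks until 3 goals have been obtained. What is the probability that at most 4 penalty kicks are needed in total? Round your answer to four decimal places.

0.8037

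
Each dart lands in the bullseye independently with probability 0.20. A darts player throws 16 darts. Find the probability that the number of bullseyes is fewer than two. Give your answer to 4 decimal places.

0.1407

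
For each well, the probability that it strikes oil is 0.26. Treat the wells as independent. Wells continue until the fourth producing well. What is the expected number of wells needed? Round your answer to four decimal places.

15.3846

Y = total wells until the fourth success; negative binomial with r=4, p=0.26.
E[Y] = r / p = 4 / 0.26 = 15.384615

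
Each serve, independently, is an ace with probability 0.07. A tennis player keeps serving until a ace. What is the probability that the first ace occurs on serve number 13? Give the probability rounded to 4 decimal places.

Geometric (trials to first success), p = 0.07.
P(Y = 13) = (1−p)^12 · p = 0.4186 · 0.07 = 0.029302

0.0293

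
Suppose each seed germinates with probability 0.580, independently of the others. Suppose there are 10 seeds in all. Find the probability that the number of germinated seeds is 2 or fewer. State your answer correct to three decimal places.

X ~ Binomial(10, 0.58); P(X ≤ 2) = Σ C(10,k) p^k (1−p)^(10−k) over k:
  k=0: C(10,0)·0.58^0·0.42^10 = 0.00017
  k=1: C(10,1)·0.58^1·0.42^9 = 0.00236
  k=2: C(10,2)·0.58^2·0.42^8 = 0.01466
Total = 0.01719

0.017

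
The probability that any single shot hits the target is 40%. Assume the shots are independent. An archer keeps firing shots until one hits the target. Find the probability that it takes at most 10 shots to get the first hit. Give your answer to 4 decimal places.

0.9940

Y = number of shots to the first success; geometric, p = 0.40.
P(Y ≤ 10) = 1 − (1−p)^10 = 1 − 0.006047 = 0.993953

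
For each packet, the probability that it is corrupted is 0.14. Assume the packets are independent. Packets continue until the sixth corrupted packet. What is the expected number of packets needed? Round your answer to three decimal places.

Y = total packets until the sixth success; negative binomial with r=6, p=0.14.
E[Y] = r / p = 6 / 0.14 = 42.85714

42.857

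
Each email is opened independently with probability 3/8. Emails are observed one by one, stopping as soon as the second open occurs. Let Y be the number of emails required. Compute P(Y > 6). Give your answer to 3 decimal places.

Needing more than 6 emails ⇔ fewer than 2 successes in the first 6. With X ~ Binomial(6, 0.375), P(Y > 6) = P(X ≤ 1).
  k=0: C(6,0)·0.375^0·0.625^6 = 0.05960
  k=1: C(6,1)·0.375^1·0.625^5 = 0.21458
P(X ≤ 1) = 0.27418

0.274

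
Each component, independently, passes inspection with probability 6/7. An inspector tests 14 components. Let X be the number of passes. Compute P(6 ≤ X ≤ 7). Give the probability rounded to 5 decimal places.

0.00162

X ~ Binomial(14, 0.857143); P(6 ≤ X ≤ 7) = Σ C(14,k) p^k (1−p)^(14−k) over k:
  k=6: C(14,6)·0.857143^6·0.142857^8 = 0.0002066
  k=7: C(14,7)·0.857143^7·0.142857^7 = 0.0014166
Total = 0.0016231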